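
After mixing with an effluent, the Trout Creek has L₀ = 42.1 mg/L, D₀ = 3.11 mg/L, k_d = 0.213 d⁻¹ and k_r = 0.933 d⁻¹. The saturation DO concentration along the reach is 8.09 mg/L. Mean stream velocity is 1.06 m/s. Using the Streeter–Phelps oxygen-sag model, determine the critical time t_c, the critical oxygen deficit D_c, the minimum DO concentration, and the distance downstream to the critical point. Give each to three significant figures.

t_c = [1/(k_r−k_d)] ln[(k_r/k_d)(1 − D₀(k_r−k_d)/(k_d L₀))]
= [1/(0.933−0.213)] ln[(0.933/0.213)(1 − 3.11×0.7200/(0.213×42.1))]
= (1/0.7200) ln[4.380 × 0.7503] = 1.389 × ln(3.286) = 1.389 × 1.190 = 1.653 d.
D_c = (k_d/k_r) L₀ e^(−k_d t_c) = (0.213/0.933) × 42.1 × e^(−0.213×1.653) = 0.2283 × 42.1 × 0.7033 = 6.759 mg/L.
Minimum DO = C_s − D_c = 8.09 − 6.759 = 1.331 mg/L.
x_c = v t_c = 1.06 m/s × 1.653 d × 86400 s/d = 151300 m ≈ 151 km.

t_c ≈ 1.65 d; D_c ≈ 6.76 mg/L; min DO ≈ 1.33 mg/L; x_c ≈ 151 km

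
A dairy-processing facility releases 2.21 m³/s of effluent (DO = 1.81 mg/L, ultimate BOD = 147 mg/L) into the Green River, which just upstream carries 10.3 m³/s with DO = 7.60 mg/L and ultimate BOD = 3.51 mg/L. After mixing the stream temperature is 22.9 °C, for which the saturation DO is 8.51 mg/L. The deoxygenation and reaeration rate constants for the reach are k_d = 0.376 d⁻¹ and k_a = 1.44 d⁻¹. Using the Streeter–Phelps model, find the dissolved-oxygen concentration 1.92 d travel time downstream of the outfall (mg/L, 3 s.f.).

Mixed DO = (10.3×7.60 + 2.21×1.81)/(10.3+2.21) = 82.28/12.51 = 6.577 mg/L.
Mixed L₀ = (10.3×3.51 + 2.21×147)/(12.51) = 361.0/12.51 = 28.86 mg/L.
Initial deficit D₀ = C_s − DO₀ = 8.51 − 6.577 = 1.933 mg/L.
D(1.92) = [0.376×28.86/(1.44−0.376)](e^(−0.376×1.92) − e^(−1.44×1.92)) + 1.933 e^(−1.44×1.92)
= 10.20 × (0.4858 − 0.06299) + 1.933 × 0.06299 = 4.434 mg/L.
DO = 8.51 − 4.434 = 4.076 mg/L.

DO ≈ 4.08 mg/L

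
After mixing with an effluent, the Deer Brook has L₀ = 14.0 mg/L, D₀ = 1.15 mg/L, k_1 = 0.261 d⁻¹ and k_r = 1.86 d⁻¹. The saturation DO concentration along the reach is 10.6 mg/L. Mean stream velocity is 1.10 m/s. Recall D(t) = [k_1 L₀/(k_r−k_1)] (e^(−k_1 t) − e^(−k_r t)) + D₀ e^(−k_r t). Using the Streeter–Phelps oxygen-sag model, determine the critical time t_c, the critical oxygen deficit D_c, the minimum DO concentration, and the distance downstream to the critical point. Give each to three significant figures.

With k_r/k_1 = 7.126 and 1 − D₀(k_r−k_1)/(k_1 L₀) = 0.4968,
t_c = ln(7.126 × 0.4968) / (1.86 − 0.261) = ln(3.540) / 1.599 = 1.264/1.599 = 0.7906 d.
L(t_c) = L₀ e^(−k_1 t_c) = 14.0 × 0.8136 = 11.39 mg/L, and at the critical point k_r D_c = k_1 L, so D_c = (0.261/1.86) × 11.39 = 1.598 mg/L.
Minimum DO = C_s − D_c = 10.6 − 1.598 = 9.002 mg/L.
x_c = v t_c = 1.10 m/s × 0.7906 d × 86400 s/d = 75140 m ≈ 75.1 km.

t_c ≈ 0.791 d; D_c ≈ 1.60 mg/L; min DO ≈ 9.00 mg/L; x_c ≈ 75.1 km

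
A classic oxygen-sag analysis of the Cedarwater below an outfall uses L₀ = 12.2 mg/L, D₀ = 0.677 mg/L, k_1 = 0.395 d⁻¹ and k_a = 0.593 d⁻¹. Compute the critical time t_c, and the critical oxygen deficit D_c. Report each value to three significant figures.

With k_a/k_1 = 1.501 and 1 − D₀(k_a−k_1)/(k_1 L₀) = 0.9722,
t_c = ln(1.501 × 0.9722) / (0.593 − 0.395) = ln(1.460) / 0.1980 = 0.3781/0.1980 = 1.910 d.
D_c = (k_1/k_a) L₀ e^(−k_1 t_c) = (0.395/0.593) × 12.2 × e^(−0.395×1.910) = 0.6661 × 12.2 × 0.4703 = 3.822 mg/L.

t_c ≈ 1.91 d; D_c ≈ 3.82 mg/L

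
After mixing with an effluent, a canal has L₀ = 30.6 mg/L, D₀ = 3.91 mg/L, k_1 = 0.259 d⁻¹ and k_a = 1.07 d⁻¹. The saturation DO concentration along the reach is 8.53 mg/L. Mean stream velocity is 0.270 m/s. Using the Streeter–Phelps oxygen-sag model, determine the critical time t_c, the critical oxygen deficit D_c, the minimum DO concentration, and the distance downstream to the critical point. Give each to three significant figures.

t_c = [1/(k_a−k_1)] ln[(k_a/k_1)(1 − D₀(k_a−k_1)/(k_1 L₀))]
= [1/(1.07−0.259)] ln[(1.07/0.259)(1 − 3.91×0.8110/(0.259×30.6))]
= (1/0.8110) ln[4.131 × 0.5999] = 1.233 × ln(2.478) = 1.233 × 0.9076 = 1.119 d.
D_c = (k_1/k_a) L₀ e^(−k_1 t_c) = (0.259/1.07) × 30.6 × e^(−0.259×1.119) = 0.2421 × 30.6 × 0.7484 = 5.543 mg/L.
Minimum DO = C_s − D_c = 8.53 − 5.543 = 2.987 mg/L.
x_c = v t_c = 0.270 m/s × 1.119 d × 86400 s/d = 26110 m ≈ 26.1 km.

t_c ≈ 1.12 d; D_c ≈ 5.54 mg/L; min DO ≈ 2.99 mg/L; x_c ≈ 26.1 km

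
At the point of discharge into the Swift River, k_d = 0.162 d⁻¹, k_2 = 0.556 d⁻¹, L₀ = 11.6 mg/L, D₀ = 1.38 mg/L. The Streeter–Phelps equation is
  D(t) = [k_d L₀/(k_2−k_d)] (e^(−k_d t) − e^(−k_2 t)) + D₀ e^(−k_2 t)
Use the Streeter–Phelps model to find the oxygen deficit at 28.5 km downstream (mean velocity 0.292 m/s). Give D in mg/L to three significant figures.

D ≈ 2.16 mg/L

Travel time t = x/v = 28.5 km / (0.292 m/s) = 28500 m / 0.292 m/s = 97600 s = 1.130 d.
k_d L₀/(k_2−k_d) = 0.162×11.6/(0.556−0.162) = 1.879/0.3940 = 4.770 mg/L.
e^(−k_d t) = e^(−0.162×1.130) = 0.8328; e^(−k_2 t) = e^(−0.556×1.130) = 0.5336.
D = 4.770 × (0.8328 − 0.5336) + 1.38 × 0.5336 = 1.427 + 0.7364 = 2.163 mg/L.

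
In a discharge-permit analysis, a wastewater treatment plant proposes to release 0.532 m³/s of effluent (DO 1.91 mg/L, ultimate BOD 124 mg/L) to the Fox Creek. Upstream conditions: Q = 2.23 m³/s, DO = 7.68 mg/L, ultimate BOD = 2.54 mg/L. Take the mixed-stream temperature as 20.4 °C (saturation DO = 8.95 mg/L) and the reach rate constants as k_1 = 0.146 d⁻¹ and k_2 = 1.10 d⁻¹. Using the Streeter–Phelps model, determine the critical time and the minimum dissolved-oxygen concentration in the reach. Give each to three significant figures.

t_c ≈ 1.16 d; minimum DO ≈ 6.04 mg/L

Mixed DO = (2.23×7.68 + 0.532×1.91)/(2.23+0.532) = 18.14/2.762 = 6.569 mg/L.
Mixed L₀ = (2.23×2.54 + 0.532×124)/(2.762) = 71.63/2.762 = 25.93 mg/L.
Initial deficit D₀ = C_s − DO₀ = 8.95 − 6.569 = 2.381 mg/L.
t_c = (1/0.9540) ln[(1.10/0.146)(1 − 2.381×0.9540/(0.146×25.93))] = 1.048 × ln(3.014) = 1.156 d.
D_c = (0.146/1.10) × 25.93 × e^(−0.146×1.156) = 0.1327 × 25.93 × 0.8446 = 2.908 mg/L.
Minimum DO = 8.95 − 2.908 = 6.042 mg/L.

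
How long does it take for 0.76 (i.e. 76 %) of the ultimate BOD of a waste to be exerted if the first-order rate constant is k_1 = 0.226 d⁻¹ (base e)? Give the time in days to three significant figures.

y/L₀ = 1 − e^(−k_1 t) = 0.76 ⇒ e^(−k_1 t) = 0.240
t = −ln(0.240) / 0.226 = 1.427 / 0.226 = 6.315 d.

t ≈ 6.31 d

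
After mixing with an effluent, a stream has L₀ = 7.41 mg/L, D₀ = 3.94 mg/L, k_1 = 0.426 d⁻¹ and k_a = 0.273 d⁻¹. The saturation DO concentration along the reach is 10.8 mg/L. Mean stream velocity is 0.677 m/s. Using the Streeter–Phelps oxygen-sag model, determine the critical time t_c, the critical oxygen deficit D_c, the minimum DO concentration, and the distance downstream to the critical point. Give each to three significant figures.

t_c = [1/(k_a−k_1)] ln[(k_a/k_1)(1 − D₀(k_a−k_1)/(k_1 L₀))]
= [1/(0.273−0.426)] ln[(0.273/0.426)(1 − 3.94×-0.1530/(0.426×7.41))]
= (1/-0.1530) ln[0.6408 × 1.191] = -6.536 × ln(0.7632) = -6.536 × -0.2702 = 1.766 d.
D_c = (k_1/k_a) L₀ e^(−k_1 t_c) = (0.426/0.273) × 7.41 × e^(−0.426×1.766) = 1.560 × 7.41 × 0.4713 = 5.449 mg/L.
Minimum DO = C_s − D_c = 10.8 − 5.449 = 5.351 mg/L.
x_c = v t_c = 0.677 m/s × 1.766 d × 86400 s/d = 103300 m ≈ 103 km.

t_c ≈ 1.77 d; D_c ≈ 5.45 mg/L; min DO ≈ 5.35 mg/L; x_c ≈ 103 km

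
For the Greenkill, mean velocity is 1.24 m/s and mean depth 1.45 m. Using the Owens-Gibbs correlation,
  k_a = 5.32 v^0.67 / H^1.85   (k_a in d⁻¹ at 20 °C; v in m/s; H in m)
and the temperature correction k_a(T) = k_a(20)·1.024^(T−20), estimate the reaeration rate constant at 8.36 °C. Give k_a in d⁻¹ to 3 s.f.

k_a(20) = 5.32 × 1.24^0.67 / 1.45^1.85 = 5.32 × 1.155 / 1.989 = 3.090 d⁻¹.
k_a(8.36) = 3.090 × 1.024^(8.36−20) = 3.090 × 0.7588 = 2.345 d⁻¹.

k_a ≈ 2.34 d⁻¹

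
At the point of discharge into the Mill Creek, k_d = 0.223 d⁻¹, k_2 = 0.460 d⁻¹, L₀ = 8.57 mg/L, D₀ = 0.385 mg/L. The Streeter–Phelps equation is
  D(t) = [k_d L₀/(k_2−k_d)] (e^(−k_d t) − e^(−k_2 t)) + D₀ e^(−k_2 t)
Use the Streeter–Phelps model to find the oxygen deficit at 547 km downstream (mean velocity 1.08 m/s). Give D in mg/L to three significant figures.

D ≈ 1.66 mg/L

Travel time t = x/v = 547 km / (1.08 m/s) = 547000 m / 1.08 m/s = 506500 s = 5.862 d.
k_d L₀/(k_2−k_d) = 0.223×8.57/(0.460−0.223) = 1.911/0.2370 = 8.064 mg/L.
e^(−k_d t) = e^(−0.223×5.862) = 0.2706; e^(−k_2 t) = e^(−0.460×5.862) = 0.06744.
D = 8.064 × (0.2706 − 0.06744) + 0.385 × 0.06744 = 1.638 + 0.02596 = 1.664 mg/L.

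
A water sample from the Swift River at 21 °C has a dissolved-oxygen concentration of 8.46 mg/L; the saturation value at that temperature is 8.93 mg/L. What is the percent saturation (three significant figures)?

% saturation = C/C_s × 100 = 8.46/8.93 × 100 = 94.7 %.

94.7 % saturation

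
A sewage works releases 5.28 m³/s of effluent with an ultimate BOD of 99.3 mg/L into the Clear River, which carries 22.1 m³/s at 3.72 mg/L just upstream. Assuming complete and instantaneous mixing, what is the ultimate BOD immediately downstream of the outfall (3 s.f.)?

Flow-weighted mixing: C = (Q_r C_r + Q_w C_w)/(Q_r + Q_w)
= (22.1×3.72 + 5.28×99.3)/(22.1 + 5.28) = 606.5/27.38 = 22.15 mg/L.

22.2 mg/L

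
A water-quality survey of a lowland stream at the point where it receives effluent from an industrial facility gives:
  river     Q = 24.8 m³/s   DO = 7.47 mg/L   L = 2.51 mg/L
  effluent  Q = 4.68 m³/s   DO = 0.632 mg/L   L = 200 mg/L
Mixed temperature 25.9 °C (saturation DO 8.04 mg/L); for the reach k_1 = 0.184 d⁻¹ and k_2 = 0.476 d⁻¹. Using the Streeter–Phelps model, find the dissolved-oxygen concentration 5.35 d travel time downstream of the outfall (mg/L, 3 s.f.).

DO ≈ 1.61 mg/L

Mixed DO = (24.8×7.47 + 4.68×0.632)/(24.8+4.68) = 188.2/29.48 = 6.384 mg/L.
Mixed L₀ = (24.8×2.51 + 4.68×200)/(29.48) = 998.2/29.48 = 33.86 mg/L.
Initial deficit D₀ = C_s − DO₀ = 8.04 − 6.384 = 1.656 mg/L.
D(5.35) = [0.184×33.86/(0.476−0.184)](e^(−0.184×5.35) − e^(−0.476×5.35)) + 1.656 e^(−0.476×5.35)
= 21.34 × (0.3737 − 0.07835) + 1.656 × 0.07835 = 6.431 mg/L.
DO = 8.04 − 6.431 = 1.609 mg/L.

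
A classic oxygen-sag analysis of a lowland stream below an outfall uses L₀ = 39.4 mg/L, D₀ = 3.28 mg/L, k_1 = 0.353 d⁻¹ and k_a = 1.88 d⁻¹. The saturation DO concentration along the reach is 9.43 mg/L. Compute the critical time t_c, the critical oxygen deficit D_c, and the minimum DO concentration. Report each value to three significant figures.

With k_a/k_1 = 5.326 and 1 − D₀(k_a−k_1)/(k_1 L₀) = 0.6399,
t_c = ln(5.326 × 0.6399) / (1.88 − 0.353) = ln(3.408) / 1.527 = 1.226/1.527 = 0.8029 d.
D_c = (k_1/k_a) L₀ e^(−k_1 t_c) = (0.353/1.88) × 39.4 × e^(−0.353×0.8029) = 0.1878 × 39.4 × 0.7532 = 5.572 mg/L.
Minimum DO = C_s − D_c = 9.43 − 5.572 = 3.858 mg/L.

t_c ≈ 0.803 d; D_c ≈ 5.57 mg/L; min DO ≈ 3.86 mg/L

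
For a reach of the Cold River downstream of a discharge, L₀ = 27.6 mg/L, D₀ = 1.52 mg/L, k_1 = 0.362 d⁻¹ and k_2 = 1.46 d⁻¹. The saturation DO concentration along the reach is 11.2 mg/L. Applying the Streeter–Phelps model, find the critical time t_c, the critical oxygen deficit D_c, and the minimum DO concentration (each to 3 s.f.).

t_c = [1/(k_2−k_1)] ln[(k_2/k_1)(1 − D₀(k_2−k_1)/(k_1 L₀))]
= [1/(1.46−0.362)] ln[(1.46/0.362)(1 − 1.52×1.098/(0.362×27.6))]
= (1/1.098) ln[4.033 × 0.8330] = 0.9107 × ln(3.359) = 0.9107 × 1.212 = 1.104 d.
D_c = (k_1/k_2) L₀ e^(−k_1 t_c) = (0.362/1.46) × 27.6 × e^(−0.362×1.104) = 0.2479 × 27.6 × 0.6706 = 4.589 mg/L.
Minimum DO = C_s − D_c = 11.2 − 4.589 = 6.611 mg/L.

t_c ≈ 1.10 d; D_c ≈ 4.59 mg/L; min DO ≈ 6.61 mg/L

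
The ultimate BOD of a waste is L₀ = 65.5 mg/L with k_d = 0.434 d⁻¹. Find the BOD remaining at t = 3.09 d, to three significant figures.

L ≈ 17.1 mg/L

L_t = L₀ e^(−k_d t) = 65.5 × e^(−0.434×3.09) = 65.5 × 0.2616 = 17.13 mg/L.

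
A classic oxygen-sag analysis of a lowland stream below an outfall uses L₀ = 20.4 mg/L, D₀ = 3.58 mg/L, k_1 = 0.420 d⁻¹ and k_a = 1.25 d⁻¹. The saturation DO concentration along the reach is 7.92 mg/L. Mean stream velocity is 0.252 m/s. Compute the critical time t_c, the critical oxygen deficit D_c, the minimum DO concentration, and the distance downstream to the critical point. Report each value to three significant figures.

t_c ≈ 0.801 d; D_c ≈ 4.90 mg/L; min DO ≈ 3.02 mg/L; x_c ≈ 17.4 km

At the critical point dD/dt = 0, so k_1 L₀ e^(−k_1 t) = k_a D. Substituting D(t) from the Streeter–Phelps equation and solving for t gives
t_c = ln[(k_a/k_1)(1 − D₀(k_a−k_1)/(k_1 L₀))] / (k_a−k_1).
Here k_a−k_1 = 0.8300 d⁻¹ and 1 − D₀(k_a−k_1)/(k_1 L₀) = 1 − 3.58×0.8300/(0.420×20.4) = 0.6532, so
t_c = ln(2.976 × 0.6532) / 0.8300 = 0.6648 / 0.8300 = 0.8009 d.
L(t_c) = L₀ e^(−k_1 t_c) = 20.4 × 0.7143 = 14.57 mg/L, and at the critical point k_a D_c = k_1 L, so D_c = (0.420/1.25) × 14.57 = 4.896 mg/L.
Minimum DO = C_s − D_c = 7.92 − 4.896 = 3.024 mg/L.
x_c = v t_c = 0.252 m/s × 0.8009 d × 86400 s/d = 17440 m ≈ 17.4 km.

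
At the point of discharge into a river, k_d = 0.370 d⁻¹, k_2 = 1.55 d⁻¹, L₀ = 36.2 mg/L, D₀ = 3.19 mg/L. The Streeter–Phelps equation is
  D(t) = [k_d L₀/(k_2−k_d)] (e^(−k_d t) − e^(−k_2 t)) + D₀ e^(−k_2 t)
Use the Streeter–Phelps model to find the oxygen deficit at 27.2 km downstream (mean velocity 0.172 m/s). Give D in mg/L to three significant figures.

Travel time t = x/v = 27.2 km / (0.172 m/s) = 27200 m / 0.172 m/s = 158100 s = 1.830 d.
k_d L₀/(k_2−k_d) = 0.370×36.2/(1.55−0.370) = 13.39/1.180 = 11.35 mg/L.
e^(−k_d t) = e^(−0.370×1.830) = 0.5080; e^(−k_2 t) = e^(−1.55×1.830) = 0.05860.
D = 11.35 × (0.5080 − 0.05860) + 3.19 × 0.05860 = 5.101 + 0.1869 = 5.288 mg/L.

D ≈ 5.29 mg/L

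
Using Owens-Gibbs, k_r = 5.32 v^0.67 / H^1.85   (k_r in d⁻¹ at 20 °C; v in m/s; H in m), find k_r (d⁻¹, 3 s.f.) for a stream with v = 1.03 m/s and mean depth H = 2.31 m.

k_r ≈ 1.15 d⁻¹

k_r = 5.32 × 1.03^0.67 / 2.31^1.85 = 5.32 × 1.020 / 4.706 = 1.153 d⁻¹.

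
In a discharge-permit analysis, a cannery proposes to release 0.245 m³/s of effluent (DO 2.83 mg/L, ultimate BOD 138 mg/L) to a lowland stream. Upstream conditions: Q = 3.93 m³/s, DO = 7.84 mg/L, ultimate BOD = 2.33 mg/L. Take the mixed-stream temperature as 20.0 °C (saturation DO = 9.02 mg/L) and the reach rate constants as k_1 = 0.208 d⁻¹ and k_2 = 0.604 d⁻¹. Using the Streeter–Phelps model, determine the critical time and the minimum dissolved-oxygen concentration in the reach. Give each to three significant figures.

t_c ≈ 1.89 d; minimum DO ≈ 6.63 mg/L

Mixed DO = (3.93×7.84 + 0.245×2.83)/(3.93+0.245) = 31.50/4.175 = 7.546 mg/L.
Mixed L₀ = (3.93×2.33 + 0.245×138)/(4.175) = 42.97/4.175 = 10.29 mg/L.
Initial deficit D₀ = C_s − DO₀ = 9.02 − 7.546 = 1.474 mg/L.
t_c = (1/0.3960) ln[(0.604/0.208)(1 − 1.474×0.3960/(0.208×10.29))] = 2.525 × ln(2.112) = 1.888 d.
D_c = (0.208/0.604) × 10.29 × e^(−0.208×1.888) = 0.3444 × 10.29 × 0.6752 = 2.393 mg/L.
Minimum DO = 9.02 − 2.393 = 6.627 mg/L.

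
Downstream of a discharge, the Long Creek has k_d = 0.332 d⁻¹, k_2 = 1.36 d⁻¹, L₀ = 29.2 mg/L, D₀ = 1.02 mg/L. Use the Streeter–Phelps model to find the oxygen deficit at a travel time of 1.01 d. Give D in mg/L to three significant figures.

D ≈ 4.61 mg/L

k_d L₀/(k_2−k_d) = 0.332×29.2/(1.36−0.332) = 9.694/1.028 = 9.430 mg/L.
e^(−k_d t) = e^(−0.332×1.010) = 0.7151; e^(−k_2 t) = e^(−1.36×1.010) = 0.2532.
D = 9.430 × (0.7151 − 0.2532) + 1.02 × 0.2532 = 4.356 + 0.2583 = 4.614 mg/L.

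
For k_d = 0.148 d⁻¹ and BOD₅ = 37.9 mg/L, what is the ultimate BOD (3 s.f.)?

BOD₅ = L₀(1 − e^(−5k_d)) ⇒ L₀ = BOD₅ / (1 − e^(−5×0.148))
= 37.9 / (1 − 0.4771) = 37.9 / 0.5229 = 72.48 mg/L.

L₀ ≈ 72.5 mg/L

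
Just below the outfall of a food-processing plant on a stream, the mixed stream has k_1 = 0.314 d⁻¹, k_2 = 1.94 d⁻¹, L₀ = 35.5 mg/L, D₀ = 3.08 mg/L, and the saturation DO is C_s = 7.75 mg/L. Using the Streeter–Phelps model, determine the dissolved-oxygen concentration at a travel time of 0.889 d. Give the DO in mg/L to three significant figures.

k_1 L₀/(k_2−k_1) = 0.314×35.5/(1.94−0.314) = 11.15/1.626 = 6.855 mg/L.
e^(−k_1 t) = e^(−0.314×0.8890) = 0.7564; e^(−k_2 t) = e^(−1.94×0.8890) = 0.1782.
D = 6.855 × (0.7564 − 0.1782) + 3.08 × 0.1782 = 3.964 + 0.5490 = 4.513 mg/L.
DO = C_s − D = 7.75 − 4.513 = 3.237 mg/L.

DO ≈ 3.24 mg/L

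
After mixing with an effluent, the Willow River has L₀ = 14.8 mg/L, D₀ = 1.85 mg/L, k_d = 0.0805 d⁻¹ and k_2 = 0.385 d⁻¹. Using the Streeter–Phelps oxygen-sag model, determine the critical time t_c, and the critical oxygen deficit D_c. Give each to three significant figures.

t_c ≈ 3.04 d; D_c ≈ 2.42 mg/L

t_c = [1/(k_2−k_d)] ln[(k_2/k_d)(1 − D₀(k_2−k_d)/(k_d L₀))]
= [1/(0.385−0.0805)] ln[(0.385/0.0805)(1 − 1.85×0.3045/(0.0805×14.8))]
= (1/0.3045) ln[4.783 × 0.5272] = 3.284 × ln(2.521) = 3.284 × 0.9248 = 3.037 d.
D_c = (k_d/k_2) L₀ e^(−k_d t_c) = (0.0805/0.385) × 14.8 × e^(−0.0805×3.037) = 0.2091 × 14.8 × 0.7831 = 2.423 mg/L.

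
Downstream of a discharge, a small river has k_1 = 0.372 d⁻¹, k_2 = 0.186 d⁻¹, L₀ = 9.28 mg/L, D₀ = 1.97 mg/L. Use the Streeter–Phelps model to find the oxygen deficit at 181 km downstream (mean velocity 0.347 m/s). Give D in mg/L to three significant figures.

Travel time t = x/v = 181 km / (0.347 m/s) = 181000 m / 0.347 m/s = 521600 s = 6.037 d.
k_1 L₀/(k_2−k_1) = 0.372×9.28/(0.186−0.372) = 3.452/-0.1860 = -18.56 mg/L.
e^(−k_1 t) = e^(−0.372×6.037) = 0.1058; e^(−k_2 t) = e^(−0.186×6.037) = 0.3253.
D = -18.56 × (0.1058 − 0.3253) + 1.97 × 0.3253 = 4.074 + 0.6409 = 4.715 mg/L.

D ≈ 4.71 mg/L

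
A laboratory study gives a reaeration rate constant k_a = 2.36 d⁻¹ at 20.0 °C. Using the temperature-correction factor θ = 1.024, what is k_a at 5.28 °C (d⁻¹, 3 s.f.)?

k_a(T₂) = k_a(T₁) · θ^(T₂−T₁) = 2.36 × 1.024^(5.28−20.0)
= 2.36 × 1.024^-14.7 = 2.36 × 0.7053 = 1.665 d⁻¹.

k_a ≈ 1.66 d⁻¹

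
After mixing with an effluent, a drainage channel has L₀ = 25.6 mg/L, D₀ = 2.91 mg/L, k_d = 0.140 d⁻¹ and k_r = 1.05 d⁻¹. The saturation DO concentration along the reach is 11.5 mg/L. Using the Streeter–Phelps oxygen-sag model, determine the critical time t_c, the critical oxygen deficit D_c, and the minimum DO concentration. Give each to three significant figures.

t_c ≈ 0.739 d; D_c ≈ 3.08 mg/L; min DO ≈ 8.42 mg/L

With k_r/k_d = 7.500 and 1 − D₀(k_r−k_d)/(k_d L₀) = 0.2611,
t_c = ln(7.500 × 0.2611) / (1.05 − 0.140) = ln(1.958) / 0.9100 = 0.6722/0.9100 = 0.7387 d.
L(t_c) = L₀ e^(−k_d t_c) = 25.6 × 0.9018 = 23.08 mg/L, and at the critical point k_r D_c = k_d L, so D_c = (0.140/1.05) × 23.08 = 3.078 mg/L.
Minimum DO = C_s − D_c = 11.5 − 3.078 = 8.422 mg/L.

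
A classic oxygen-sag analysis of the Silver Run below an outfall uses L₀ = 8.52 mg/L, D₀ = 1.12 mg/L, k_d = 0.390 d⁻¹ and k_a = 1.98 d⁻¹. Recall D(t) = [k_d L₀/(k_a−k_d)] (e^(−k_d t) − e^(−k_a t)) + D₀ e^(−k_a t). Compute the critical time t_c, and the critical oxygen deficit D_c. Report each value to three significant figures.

t_c ≈ 0.539 d; D_c ≈ 1.36 mg/L

At the critical point dD/dt = 0, so k_d L₀ e^(−k_d t) = k_a D. Substituting D(t) from the Streeter–Phelps equation and solving for t gives
t_c = ln[(k_a/k_d)(1 − D₀(k_a−k_d)/(k_d L₀))] / (k_a−k_d).
Here k_a−k_d = 1.590 d⁻¹ and 1 − D₀(k_a−k_d)/(k_d L₀) = 1 − 1.12×1.590/(0.390×8.52) = 0.4641, so
t_c = ln(5.077 × 0.4641) / 1.590 = 0.8570 / 1.590 = 0.5390 d.
D_c = (k_d/k_a) L₀ e^(−k_d t_c) = (0.390/1.98) × 8.52 × e^(−0.390×0.5390) = 0.1970 × 8.52 × 0.8104 = 1.360 mg/L.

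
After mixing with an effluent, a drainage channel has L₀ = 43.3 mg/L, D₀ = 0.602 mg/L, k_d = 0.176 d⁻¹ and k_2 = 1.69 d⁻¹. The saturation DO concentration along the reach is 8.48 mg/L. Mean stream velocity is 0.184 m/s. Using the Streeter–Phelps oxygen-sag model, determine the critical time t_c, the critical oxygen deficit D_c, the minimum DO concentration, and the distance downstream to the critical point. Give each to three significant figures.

With k_2/k_d = 9.602 and 1 − D₀(k_2−k_d)/(k_d L₀) = 0.8804,
t_c = ln(9.602 × 0.8804) / (1.69 − 0.176) = ln(8.454) / 1.514 = 2.135/1.514 = 1.410 d.
D_c = (k_d/k_2) L₀ e^(−k_d t_c) = (0.176/1.69) × 43.3 × e^(−0.176×1.410) = 0.1041 × 43.3 × 0.7802 = 3.518 mg/L.
Minimum DO = C_s − D_c = 8.48 − 3.518 = 4.962 mg/L.
x_c = v t_c = 0.184 m/s × 1.410 d × 86400 s/d = 22410 m ≈ 22.4 km.

t_c ≈ 1.41 d; D_c ≈ 3.52 mg/L; min DO ≈ 4.96 mg/L; x_c ≈ 22.4 km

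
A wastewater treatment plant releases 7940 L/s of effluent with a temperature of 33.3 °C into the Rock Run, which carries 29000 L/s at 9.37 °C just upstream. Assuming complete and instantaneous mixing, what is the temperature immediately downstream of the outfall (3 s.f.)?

14.5 °C

Flow-weighted mixing: C = (Q_r C_r + Q_w C_w)/(Q_r + Q_w)
= (29000×9.37 + 7940×33.3)/(29000 + 7940) = 536100/36940 = 14.51 °C.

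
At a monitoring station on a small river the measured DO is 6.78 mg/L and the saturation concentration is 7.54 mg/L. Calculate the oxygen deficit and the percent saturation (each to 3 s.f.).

D = C_s − C = 7.54 − 6.78 = 0.760 mg/L.
% saturation = 6.78/7.54 × 100 = 89.9 %.

D ≈ 0.760 mg/L; 89.9 % saturation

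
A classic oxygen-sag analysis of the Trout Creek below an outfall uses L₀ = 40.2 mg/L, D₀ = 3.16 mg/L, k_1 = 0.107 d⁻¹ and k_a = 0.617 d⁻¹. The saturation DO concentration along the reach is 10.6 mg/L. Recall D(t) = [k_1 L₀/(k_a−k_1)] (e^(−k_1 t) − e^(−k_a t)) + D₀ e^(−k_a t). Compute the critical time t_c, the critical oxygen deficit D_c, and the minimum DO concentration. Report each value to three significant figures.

t_c ≈ 2.51 d; D_c ≈ 5.33 mg/L; min DO ≈ 5.27 mg/L

At the critical point dD/dt = 0, so k_1 L₀ e^(−k_1 t) = k_a D. Substituting D(t) from the Streeter–Phelps equation and solving for t gives
t_c = ln[(k_a/k_1)(1 − D₀(k_a−k_1)/(k_1 L₀))] / (k_a−k_1).
Here k_a−k_1 = 0.5100 d⁻¹ and 1 − D₀(k_a−k_1)/(k_1 L₀) = 1 − 3.16×0.5100/(0.107×40.2) = 0.6253, so
t_c = ln(5.766 × 0.6253) / 0.5100 = 1.283 / 0.5100 = 2.515 d.
L(t_c) = L₀ e^(−k_1 t_c) = 40.2 × 0.7641 = 30.72 mg/L, and at the critical point k_a D_c = k_1 L, so D_c = (0.107/0.617) × 30.72 = 5.327 mg/L.
Minimum DO = C_s − D_c = 10.6 − 5.327 = 5.273 mg/L.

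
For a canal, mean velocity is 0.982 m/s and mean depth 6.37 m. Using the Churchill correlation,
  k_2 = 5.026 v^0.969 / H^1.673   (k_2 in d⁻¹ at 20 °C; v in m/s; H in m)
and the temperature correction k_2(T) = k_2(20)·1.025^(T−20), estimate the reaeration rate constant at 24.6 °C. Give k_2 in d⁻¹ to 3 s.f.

k_2(20) = 5.026 × 0.982^0.969 / 6.37^1.673 = 5.026 × 0.9826 / 22.15 = 0.2230 d⁻¹.
k_2(24.6) = 0.2230 × 1.025^(24.6−20) = 0.2230 × 1.120 = 0.2498 d⁻¹.

k_2 ≈ 0.250 d⁻¹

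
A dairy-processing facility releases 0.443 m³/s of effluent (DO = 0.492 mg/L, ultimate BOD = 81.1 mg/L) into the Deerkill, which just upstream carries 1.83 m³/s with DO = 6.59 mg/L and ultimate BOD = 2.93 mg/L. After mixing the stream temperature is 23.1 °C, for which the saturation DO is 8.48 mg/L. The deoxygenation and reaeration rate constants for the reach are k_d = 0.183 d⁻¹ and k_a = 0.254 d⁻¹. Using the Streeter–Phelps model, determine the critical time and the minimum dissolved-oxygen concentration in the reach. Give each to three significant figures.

Mixed DO = (1.83×6.59 + 0.443×0.492)/(1.83+0.443) = 12.28/2.273 = 5.402 mg/L.
Mixed L₀ = (1.83×2.93 + 0.443×81.1)/(2.273) = 41.29/2.273 = 18.17 mg/L.
Initial deficit D₀ = C_s − DO₀ = 8.48 − 5.402 = 3.078 mg/L.
t_c = (1/0.07100) ln[(0.254/0.183)(1 − 3.078×0.07100/(0.183×18.17))] = 14.08 × ln(1.297) = 3.660 d.
D_c = (0.183/0.254) × 18.17 × e^(−0.183×3.660) = 0.7205 × 18.17 × 0.5119 = 6.699 mg/L.
Minimum DO = 8.48 − 6.699 = 1.781 mg/L.

t_c ≈ 3.66 d; minimum DO ≈ 1.78 mg/L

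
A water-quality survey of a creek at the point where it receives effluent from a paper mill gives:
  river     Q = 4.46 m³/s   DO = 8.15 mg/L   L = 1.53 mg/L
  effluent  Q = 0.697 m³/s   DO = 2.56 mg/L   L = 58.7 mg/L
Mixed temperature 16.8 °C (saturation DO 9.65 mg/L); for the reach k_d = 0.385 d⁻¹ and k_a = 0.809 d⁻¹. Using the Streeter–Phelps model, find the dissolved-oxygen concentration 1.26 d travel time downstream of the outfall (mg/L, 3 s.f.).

DO ≈ 6.69 mg/L

Mixed DO = (4.46×8.15 + 0.697×2.56)/(4.46+0.697) = 38.13/5.157 = 7.394 mg/L.
Mixed L₀ = (4.46×1.53 + 0.697×58.7)/(5.157) = 47.74/5.157 = 9.257 mg/L.
Initial deficit D₀ = C_s − DO₀ = 9.65 − 7.394 = 2.256 mg/L.
D(1.26) = [0.385×9.257/(0.809−0.385)](e^(−0.385×1.26) − e^(−0.809×1.26)) + 2.256 e^(−0.809×1.26)
= 8.405 × (0.6156 − 0.3608) + 2.256 × 0.3608 = 2.956 mg/L.
DO = 9.65 − 2.956 = 6.694 mg/L.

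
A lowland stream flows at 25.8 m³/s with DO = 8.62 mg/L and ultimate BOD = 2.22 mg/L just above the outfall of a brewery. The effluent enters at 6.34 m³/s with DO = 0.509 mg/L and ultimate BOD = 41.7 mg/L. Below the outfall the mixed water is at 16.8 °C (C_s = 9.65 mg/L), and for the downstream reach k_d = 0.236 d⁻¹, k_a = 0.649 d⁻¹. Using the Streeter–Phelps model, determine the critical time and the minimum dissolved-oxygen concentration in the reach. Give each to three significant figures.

t_c ≈ 0.958 d; minimum DO ≈ 6.75 mg/L

Mixed DO = (25.8×8.62 + 6.34×0.509)/(25.8+6.34) = 225.6/32.14 = 7.020 mg/L.
Mixed L₀ = (25.8×2.22 + 6.34×41.7)/(32.14) = 321.7/32.14 = 10.01 mg/L.
Initial deficit D₀ = C_s − DO₀ = 9.65 − 7.020 = 2.630 mg/L.
t_c = (1/0.4130) ln[(0.649/0.236)(1 − 2.630×0.4130/(0.236×10.01))] = 2.421 × ln(1.485) = 0.9579 d.
D_c = (0.236/0.649) × 10.01 × e^(−0.236×0.9579) = 0.3636 × 10.01 × 0.7977 = 2.903 mg/L.
Minimum DO = 9.65 − 2.903 = 6.747 mg/L.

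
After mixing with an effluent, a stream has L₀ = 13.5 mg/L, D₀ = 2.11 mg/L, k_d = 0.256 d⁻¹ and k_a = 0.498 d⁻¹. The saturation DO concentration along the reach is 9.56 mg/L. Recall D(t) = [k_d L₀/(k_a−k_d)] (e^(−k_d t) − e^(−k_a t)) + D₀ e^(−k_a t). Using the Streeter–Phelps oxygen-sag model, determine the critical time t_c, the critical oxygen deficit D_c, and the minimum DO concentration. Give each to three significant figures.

t_c = [1/(k_a−k_d)] ln[(k_a/k_d)(1 − D₀(k_a−k_d)/(k_d L₀))]
= [1/(0.498−0.256)] ln[(0.498/0.256)(1 − 2.11×0.2420/(0.256×13.5))]
= (1/0.2420) ln[1.945 × 0.8523] = 4.132 × ln(1.658) = 4.132 × 0.5055 = 2.089 d.
L(t_c) = L₀ e^(−k_d t_c) = 13.5 × 0.5858 = 7.908 mg/L, and at the critical point k_a D_c = k_d L, so D_c = (0.256/0.498) × 7.908 = 4.065 mg/L.
Minimum DO = C_s − D_c = 9.56 − 4.065 = 5.495 mg/L.

t_c ≈ 2.09 d; D_c ≈ 4.07 mg/L; min DO ≈ 5.49 mg/L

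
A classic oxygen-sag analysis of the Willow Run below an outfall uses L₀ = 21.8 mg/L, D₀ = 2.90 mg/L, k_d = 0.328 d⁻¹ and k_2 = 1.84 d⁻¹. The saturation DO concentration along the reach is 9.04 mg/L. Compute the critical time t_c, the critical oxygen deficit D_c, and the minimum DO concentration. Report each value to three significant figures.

With k_2/k_d = 5.610 and 1 − D₀(k_2−k_d)/(k_d L₀) = 0.3868,
t_c = ln(5.610 × 0.3868) / (1.84 − 0.328) = ln(2.170) / 1.512 = 0.7746/1.512 = 0.5123 d.
L(t_c) = L₀ e^(−k_d t_c) = 21.8 × 0.8453 = 18.43 mg/L, and at the critical point k_2 D_c = k_d L, so D_c = (0.328/1.84) × 18.43 = 3.285 mg/L.
Minimum DO = C_s − D_c = 9.04 − 3.285 = 5.755 mg/L.

t_c ≈ 0.512 d; D_c ≈ 3.29 mg/L; min DO ≈ 5.75 mg/L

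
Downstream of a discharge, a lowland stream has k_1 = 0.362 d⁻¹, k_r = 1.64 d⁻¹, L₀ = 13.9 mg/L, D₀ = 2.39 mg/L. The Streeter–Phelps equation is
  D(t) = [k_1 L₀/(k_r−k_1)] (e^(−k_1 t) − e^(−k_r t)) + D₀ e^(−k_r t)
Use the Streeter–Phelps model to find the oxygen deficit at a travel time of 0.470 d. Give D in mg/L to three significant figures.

D ≈ 2.61 mg/L

k_1 L₀/(k_r−k_1) = 0.362×13.9/(1.64−0.362) = 5.032/1.278 = 3.937 mg/L.
e^(−k_1 t) = e^(−0.362×0.4700) = 0.8435; e^(−k_r t) = e^(−1.64×0.4700) = 0.4626.
D = 3.937 × (0.8435 − 0.4626) + 2.39 × 0.4626 = 1.500 + 1.106 = 2.605 mg/L.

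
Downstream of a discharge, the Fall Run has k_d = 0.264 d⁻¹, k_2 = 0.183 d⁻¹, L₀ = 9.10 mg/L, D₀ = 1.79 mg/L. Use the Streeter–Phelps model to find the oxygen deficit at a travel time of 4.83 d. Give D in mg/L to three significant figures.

k_d L₀/(k_2−k_d) = 0.264×9.10/(0.183−0.264) = 2.402/-0.08100 = -29.66 mg/L.
e^(−k_d t) = e^(−0.264×4.830) = 0.2794; e^(−k_2 t) = e^(−0.183×4.830) = 0.4132.
D = -29.66 × (0.2794 − 0.4132) + 1.79 × 0.4132 = 3.968 + 0.7396 = 4.707 mg/L.

D ≈ 4.71 mg/L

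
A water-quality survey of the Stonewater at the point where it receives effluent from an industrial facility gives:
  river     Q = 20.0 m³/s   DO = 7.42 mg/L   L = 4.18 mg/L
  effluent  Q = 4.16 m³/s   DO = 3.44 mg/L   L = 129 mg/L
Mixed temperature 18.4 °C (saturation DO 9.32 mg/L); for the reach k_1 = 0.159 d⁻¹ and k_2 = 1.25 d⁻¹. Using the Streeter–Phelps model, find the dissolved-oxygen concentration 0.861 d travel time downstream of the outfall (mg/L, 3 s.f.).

DO ≈ 6.45 mg/L

Mixed DO = (20.0×7.42 + 4.16×3.44)/(20.0+4.16) = 162.7/24.16 = 6.735 mg/L.
Mixed L₀ = (20.0×4.18 + 4.16×129)/(24.16) = 620.2/24.16 = 25.67 mg/L.
Initial deficit D₀ = C_s − DO₀ = 9.32 − 6.735 = 2.585 mg/L.
D(0.861) = [0.159×25.67/(1.25−0.159)](e^(−0.159×0.861) − e^(−1.25×0.861)) + 2.585 e^(−1.25×0.861)
= 3.741 × (0.8721 − 0.3409) + 2.585 × 0.3409 = 2.869 mg/L.
DO = 9.32 − 2.869 = 6.451 mg/L.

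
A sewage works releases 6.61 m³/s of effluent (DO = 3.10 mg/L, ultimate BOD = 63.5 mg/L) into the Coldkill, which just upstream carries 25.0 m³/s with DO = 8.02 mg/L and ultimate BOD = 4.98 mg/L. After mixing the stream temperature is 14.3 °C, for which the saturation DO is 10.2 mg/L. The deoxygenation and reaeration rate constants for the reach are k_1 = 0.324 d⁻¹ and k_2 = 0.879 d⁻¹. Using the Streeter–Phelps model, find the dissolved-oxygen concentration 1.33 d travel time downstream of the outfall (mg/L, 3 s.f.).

Mixed DO = (25.0×8.02 + 6.61×3.10)/(25.0+6.61) = 221.0/31.61 = 6.991 mg/L.
Mixed L₀ = (25.0×4.98 + 6.61×63.5)/(31.61) = 544.2/31.61 = 17.22 mg/L.
Initial deficit D₀ = C_s − DO₀ = 10.2 − 6.991 = 3.209 mg/L.
D(1.33) = [0.324×17.22/(0.879−0.324)](e^(−0.324×1.33) − e^(−0.879×1.33)) + 3.209 e^(−0.879×1.33)
= 10.05 × (0.6499 − 0.3107) + 3.209 × 0.3107 = 4.407 mg/L.
DO = 10.2 − 4.407 = 5.793 mg/L.

DO ≈ 5.79 mg/L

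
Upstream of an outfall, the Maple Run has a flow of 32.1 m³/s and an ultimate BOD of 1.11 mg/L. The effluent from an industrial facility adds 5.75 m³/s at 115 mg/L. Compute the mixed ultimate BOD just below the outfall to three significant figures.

18.4 mg/L

Flow-weighted mixing: C = (Q_r C_r + Q_w C_w)/(Q_r + Q_w)
= (32.1×1.11 + 5.75×115)/(32.1 + 5.75) = 696.9/37.85 = 18.41 mg/L.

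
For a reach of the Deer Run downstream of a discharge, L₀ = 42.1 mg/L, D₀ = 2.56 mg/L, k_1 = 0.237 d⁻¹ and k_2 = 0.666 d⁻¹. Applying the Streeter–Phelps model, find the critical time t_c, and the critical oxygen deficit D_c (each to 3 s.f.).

t_c ≈ 2.14 d; D_c ≈ 9.03 mg/L

At the critical point dD/dt = 0, so k_1 L₀ e^(−k_1 t) = k_2 D. Substituting D(t) from the Streeter–Phelps equation and solving for t gives
t_c = ln[(k_2/k_1)(1 − D₀(k_2−k_1)/(k_1 L₀))] / (k_2−k_1).
Here k_2−k_1 = 0.4290 d⁻¹ and 1 − D₀(k_2−k_1)/(k_1 L₀) = 1 − 2.56×0.4290/(0.237×42.1) = 0.8899, so
t_c = ln(2.810 × 0.8899) / 0.4290 = 0.9166 / 0.4290 = 2.137 d.
D_c = (k_1/k_2) L₀ e^(−k_1 t_c) = (0.237/0.666) × 42.1 × e^(−0.237×2.137) = 0.3559 × 42.1 × 0.6027 = 9.029 mg/L.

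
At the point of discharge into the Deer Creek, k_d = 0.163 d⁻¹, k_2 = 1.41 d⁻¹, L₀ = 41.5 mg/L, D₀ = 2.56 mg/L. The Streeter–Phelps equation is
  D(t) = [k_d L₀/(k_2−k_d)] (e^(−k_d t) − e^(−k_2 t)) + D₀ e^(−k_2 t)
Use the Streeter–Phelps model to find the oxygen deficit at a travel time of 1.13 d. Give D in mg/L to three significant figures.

k_d L₀/(k_2−k_d) = 0.163×41.5/(1.41−0.163) = 6.764/1.247 = 5.425 mg/L.
e^(−k_d t) = e^(−0.163×1.130) = 0.8318; e^(−k_2 t) = e^(−1.41×1.130) = 0.2033.
D = 5.425 × (0.8318 − 0.2033) + 2.56 × 0.2033 = 3.410 + 0.5203 = 3.930 mg/L.

D ≈ 3.93 mg/L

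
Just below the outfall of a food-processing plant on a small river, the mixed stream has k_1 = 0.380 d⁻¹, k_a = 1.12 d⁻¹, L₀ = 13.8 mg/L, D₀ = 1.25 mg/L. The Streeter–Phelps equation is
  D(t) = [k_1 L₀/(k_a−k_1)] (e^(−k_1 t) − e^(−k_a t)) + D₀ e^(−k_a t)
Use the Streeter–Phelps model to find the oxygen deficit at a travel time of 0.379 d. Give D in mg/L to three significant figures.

D ≈ 2.32 mg/L

k_1 L₀/(k_a−k_1) = 0.380×13.8/(1.12−0.380) = 5.244/0.7400 = 7.086 mg/L.
e^(−k_1 t) = e^(−0.380×0.3790) = 0.8659; e^(−k_a t) = e^(−1.12×0.3790) = 0.6541.
D = 7.086 × (0.8659 − 0.6541) + 1.25 × 0.6541 = 1.501 + 0.8176 = 2.318 mg/L.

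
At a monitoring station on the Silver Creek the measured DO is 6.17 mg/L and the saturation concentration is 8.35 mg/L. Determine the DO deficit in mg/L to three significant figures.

D ≈ 2.18 mg/L

D = C_s − C = 8.35 − 6.17 = 2.18 mg/L.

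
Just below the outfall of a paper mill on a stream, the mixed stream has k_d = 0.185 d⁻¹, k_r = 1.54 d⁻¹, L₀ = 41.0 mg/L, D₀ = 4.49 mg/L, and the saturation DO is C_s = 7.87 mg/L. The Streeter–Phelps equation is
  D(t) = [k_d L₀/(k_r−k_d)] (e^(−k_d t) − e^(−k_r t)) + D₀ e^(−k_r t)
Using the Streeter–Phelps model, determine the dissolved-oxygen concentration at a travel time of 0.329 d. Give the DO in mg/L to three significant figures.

DO ≈ 3.27 mg/L

k_d L₀/(k_r−k_d) = 0.185×41.0/(1.54−0.185) = 7.585/1.355 = 5.598 mg/L.
e^(−k_d t) = e^(−0.185×0.3290) = 0.9410; e^(−k_r t) = e^(−1.54×0.3290) = 0.6025.
D = 5.598 × (0.9410 − 0.6025) + 4.49 × 0.6025 = 1.895 + 2.705 = 4.600 mg/L.
DO = C_s − D = 7.87 − 4.600 = 3.270 mg/L.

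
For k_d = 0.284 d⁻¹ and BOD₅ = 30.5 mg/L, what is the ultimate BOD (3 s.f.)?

L₀ ≈ 40.2 mg/L

BOD₅ = L₀(1 − e^(−5k_d)) ⇒ L₀ = BOD₅ / (1 − e^(−5×0.284))
= 30.5 / (1 − 0.2417) = 30.5 / 0.7583 = 40.22 mg/L.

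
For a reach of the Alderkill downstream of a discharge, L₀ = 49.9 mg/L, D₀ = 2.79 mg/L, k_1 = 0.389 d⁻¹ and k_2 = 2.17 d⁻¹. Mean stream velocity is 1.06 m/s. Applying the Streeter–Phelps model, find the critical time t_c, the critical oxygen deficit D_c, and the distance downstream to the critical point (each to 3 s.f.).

t_c ≈ 0.799 d; D_c ≈ 6.56 mg/L; x_c ≈ 73.2 km

At the critical point dD/dt = 0, so k_1 L₀ e^(−k_1 t) = k_2 D. Substituting D(t) from the Streeter–Phelps equation and solving for t gives
t_c = ln[(k_2/k_1)(1 − D₀(k_2−k_1)/(k_1 L₀))] / (k_2−k_1).
Here k_2−k_1 = 1.781 d⁻¹ and 1 − D₀(k_2−k_1)/(k_1 L₀) = 1 − 2.79×1.781/(0.389×49.9) = 0.7440, so
t_c = ln(5.578 × 0.7440) / 1.781 = 1.423 / 1.781 = 0.7991 d.
L(t_c) = L₀ e^(−k_1 t_c) = 49.9 × 0.7328 = 36.57 mg/L, and at the critical point k_2 D_c = k_1 L, so D_c = (0.389/2.17) × 36.57 = 6.555 mg/L.
x_c = v t_c = 1.06 m/s × 0.7991 d × 86400 s/d = 73190 m ≈ 73.2 km.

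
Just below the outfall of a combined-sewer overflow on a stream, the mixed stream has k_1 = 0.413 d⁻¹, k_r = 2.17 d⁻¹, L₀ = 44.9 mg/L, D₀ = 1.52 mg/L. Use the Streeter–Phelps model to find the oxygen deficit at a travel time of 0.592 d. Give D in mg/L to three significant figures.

D ≈ 5.76 mg/L

k_1 L₀/(k_r−k_1) = 0.413×44.9/(2.17−0.413) = 18.54/1.757 = 10.55 mg/L.
e^(−k_1 t) = e^(−0.413×0.5920) = 0.7831; e^(−k_r t) = e^(−2.17×0.5920) = 0.2768.
D = 10.55 × (0.7831 − 0.2768) + 1.52 × 0.2768 = 5.344 + 0.4207 = 5.765 mg/L.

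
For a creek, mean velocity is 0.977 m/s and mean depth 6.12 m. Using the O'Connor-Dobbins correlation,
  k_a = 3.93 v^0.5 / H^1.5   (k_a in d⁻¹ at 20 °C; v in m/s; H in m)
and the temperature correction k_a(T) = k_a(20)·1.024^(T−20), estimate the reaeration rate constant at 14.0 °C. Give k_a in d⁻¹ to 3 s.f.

k_a ≈ 0.223 d⁻¹

k_a(20) = 3.93 × 0.977^0.5 / 6.12^1.5 = 3.93 × 0.9884 / 15.14 = 0.2566 d⁻¹.
k_a(14.0) = 0.2566 × 1.024^(14.0−20) = 0.2566 × 0.8674 = 0.2225 d⁻¹.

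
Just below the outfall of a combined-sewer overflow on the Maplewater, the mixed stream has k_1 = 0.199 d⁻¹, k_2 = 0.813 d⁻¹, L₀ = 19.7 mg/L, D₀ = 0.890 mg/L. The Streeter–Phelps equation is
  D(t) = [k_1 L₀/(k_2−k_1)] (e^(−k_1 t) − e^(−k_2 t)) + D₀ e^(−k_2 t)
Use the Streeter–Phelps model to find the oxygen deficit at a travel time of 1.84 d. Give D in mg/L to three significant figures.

D ≈ 3.20 mg/L

k_1 L₀/(k_2−k_1) = 0.199×19.7/(0.813−0.199) = 3.920/0.6140 = 6.385 mg/L.
e^(−k_1 t) = e^(−0.199×1.840) = 0.6934; e^(−k_2 t) = e^(−0.813×1.840) = 0.2240.
D = 6.385 × (0.6934 − 0.2240) + 0.890 × 0.2240 = 2.997 + 0.1994 = 3.196 mg/L.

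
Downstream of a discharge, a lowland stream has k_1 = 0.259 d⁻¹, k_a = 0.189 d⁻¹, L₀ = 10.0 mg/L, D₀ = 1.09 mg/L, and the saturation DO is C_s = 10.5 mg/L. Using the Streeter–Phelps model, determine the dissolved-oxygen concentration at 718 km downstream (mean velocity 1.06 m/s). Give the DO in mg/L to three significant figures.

Travel time t = x/v = 718 km / (1.06 m/s) = 718000 m / 1.06 m/s = 677400 s = 7.840 d.
k_1 L₀/(k_a−k_1) = 0.259×10.0/(0.189−0.259) = 2.590/-0.07000 = -37.00 mg/L.
e^(−k_1 t) = e^(−0.259×7.840) = 0.1313; e^(−k_a t) = e^(−0.189×7.840) = 0.2272.
D = -37.00 × (0.1313 − 0.2272) + 1.09 × 0.2272 = 3.551 + 0.2477 = 3.799 mg/L.
DO = C_s − D = 10.5 − 3.799 = 6.701 mg/L.

DO ≈ 6.70 mg/L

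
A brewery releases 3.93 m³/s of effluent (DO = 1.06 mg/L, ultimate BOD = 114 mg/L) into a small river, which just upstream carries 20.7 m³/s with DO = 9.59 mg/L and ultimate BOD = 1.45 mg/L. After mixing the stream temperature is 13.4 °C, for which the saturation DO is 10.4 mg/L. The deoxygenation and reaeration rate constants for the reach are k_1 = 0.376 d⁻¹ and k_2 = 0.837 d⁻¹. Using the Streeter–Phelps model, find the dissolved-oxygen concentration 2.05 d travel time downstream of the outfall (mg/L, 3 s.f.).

Mixed DO = (20.7×9.59 + 3.93×1.06)/(20.7+3.93) = 202.7/24.63 = 8.229 mg/L.
Mixed L₀ = (20.7×1.45 + 3.93×114)/(24.63) = 478.0/24.63 = 19.41 mg/L.
Initial deficit D₀ = C_s − DO₀ = 10.4 − 8.229 = 2.171 mg/L.
D(2.05) = [0.376×19.41/(0.837−0.376)](e^(−0.376×2.05) − e^(−0.837×2.05)) + 2.171 e^(−0.837×2.05)
= 15.83 × (0.4626 − 0.1798) + 2.171 × 0.1798 = 4.868 mg/L.
DO = 10.4 − 4.868 = 5.532 mg/L.

DO ≈ 5.53 mg/L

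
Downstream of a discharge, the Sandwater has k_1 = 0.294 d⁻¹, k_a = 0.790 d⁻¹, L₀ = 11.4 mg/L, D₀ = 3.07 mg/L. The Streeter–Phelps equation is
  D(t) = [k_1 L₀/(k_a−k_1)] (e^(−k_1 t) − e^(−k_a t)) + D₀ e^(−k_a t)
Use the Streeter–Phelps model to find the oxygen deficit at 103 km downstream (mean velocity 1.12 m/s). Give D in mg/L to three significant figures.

Travel time t = x/v = 103 km / (1.12 m/s) = 103000 m / 1.12 m/s = 91960 s = 1.064 d.
k_1 L₀/(k_a−k_1) = 0.294×11.4/(0.790−0.294) = 3.352/0.4960 = 6.757 mg/L.
e^(−k_1 t) = e^(−0.294×1.064) = 0.7313; e^(−k_a t) = e^(−0.790×1.064) = 0.4313.
D = 6.757 × (0.7313 − 0.4313) + 3.07 × 0.4313 = 2.027 + 1.324 = 3.351 mg/L.

D ≈ 3.35 mg/L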